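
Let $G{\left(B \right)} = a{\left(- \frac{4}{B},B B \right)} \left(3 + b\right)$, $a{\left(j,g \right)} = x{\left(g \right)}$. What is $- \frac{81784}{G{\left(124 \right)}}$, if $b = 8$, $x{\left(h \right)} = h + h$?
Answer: $- \frac{10223}{42284} \approx -0.24177$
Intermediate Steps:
$x{\left(h \right)} = 2 h$
$a{\left(j,g \right)} = 2 g$
$G{\left(B \right)} = 22 B^{2}$ ($G{\left(B \right)} = 2 B B \left(3 + 8\right) = 2 B^{2} \cdot 11 = 22 B^{2}$)
$- \frac{81784}{G{\left(124 \right)}} = - \frac{81784}{22 \cdot 124^{2}} = - \frac{81784}{22 \cdot 15376} = - \frac{81784}{338272} = \left(-81784\right) \frac{1}{338272} = - \frac{10223}{42284}$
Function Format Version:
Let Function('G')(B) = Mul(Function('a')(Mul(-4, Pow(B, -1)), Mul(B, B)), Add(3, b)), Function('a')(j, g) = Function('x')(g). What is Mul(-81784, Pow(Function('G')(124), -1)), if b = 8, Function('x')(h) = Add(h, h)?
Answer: Rational(-10223, 42284) ≈ -0.24177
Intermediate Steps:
Function('x')(h) = Mul(2, h)
Function('a')(j, g) = Mul(2, g)
Function('G')(B) = Mul(22, Pow(B, 2)) (Function('G')(B) = Mul(Mul(2, Mul(B, B)), Add(3, 8)) = Mul(Mul(2, Pow(B, 2)), 11) = Mul(22, Pow(B, 2)))
Mul(-81784, Pow(Function('G')(124), -1)) = Mul(-81784, Pow(Mul(22, Pow(124, 2)), -1)) = Mul(-81784, Pow(Mul(22, 15376), -1)) = Mul(-81784, Pow(338272, -1)) = Mul(-81784, Rational(1, 338272)) = Rational(-10223, 42284)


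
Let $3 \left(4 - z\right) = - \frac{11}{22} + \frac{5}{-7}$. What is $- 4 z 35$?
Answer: $- \frac{1850}{3} \approx -616.67$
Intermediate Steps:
$z = \frac{185}{42}$ ($z = 4 - \frac{- \frac{11}{22} + \frac{5}{-7}}{3} = 4 - \frac{\left(-11\right) \frac{1}{22} + 5 \left(- \frac{1}{7}\right)}{3} = 4 - \frac{- \frac{1}{2} - \frac{5}{7}}{3} = 4 - - \frac{17}{42} = 4 + \frac{17}{42} = \frac{185}{42} \approx 4.4048$)
$- 4 z 35 = \left(-4\right) \frac{185}{42} \cdot 35 = \left(- \frac{370}{21}\right) 35 = - \frac{1850}{3}$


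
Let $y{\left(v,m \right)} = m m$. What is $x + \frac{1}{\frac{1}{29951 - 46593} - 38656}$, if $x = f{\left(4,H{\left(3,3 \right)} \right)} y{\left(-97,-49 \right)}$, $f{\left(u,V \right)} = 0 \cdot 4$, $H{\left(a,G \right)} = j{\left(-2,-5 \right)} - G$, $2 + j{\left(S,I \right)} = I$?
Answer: $- \frac{16642}{643313153} \approx -2.5869 \cdot 10^{-5}$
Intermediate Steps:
$y{\left(v,m \right)} = m^{2}$
$j{\left(S,I \right)} = -2 + I$
$H{\left(a,G \right)} = -7 - G$ ($H{\left(a,G \right)} = \left(-2 - 5\right) - G = -7 - G$)
$f{\left(u,V \right)} = 0$
$x = 0$ ($x = 0 \left(-49\right)^{2} = 0 \cdot 2401 = 0$)
$x + \frac{1}{\frac{1}{29951 - 46593} - 38656} = 0 + \frac{1}{\frac{1}{29951 - 46593} - 38656} = 0 + \frac{1}{\frac{1}{-16642} - 38656} = 0 + \frac{1}{- \frac{1}{16642} - 38656} = 0 + \frac{1}{- \frac{643313153}{16642}} = 0 - \frac{16642}{643313153} = - \frac{16642}{643313153}$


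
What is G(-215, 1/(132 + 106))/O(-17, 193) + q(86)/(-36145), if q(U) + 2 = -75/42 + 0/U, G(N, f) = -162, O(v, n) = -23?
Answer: 81978079/11638690 ≈ 7.0436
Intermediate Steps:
q(U) = -53/14 (q(U) = -2 + (-75/42 + 0/U) = -2 + (-75*1/42 + 0) = -2 + (-25/14 + 0) = -2 - 25/14 = -53/14)
G(-215, 1/(132 + 106))/O(-17, 193) + q(86)/(-36145) = -162/(-23) - 53/14/(-36145) = -162*(-1/23) - 53/14*(-1/36145) = 162/23 + 53/506030 = 81978079/11638690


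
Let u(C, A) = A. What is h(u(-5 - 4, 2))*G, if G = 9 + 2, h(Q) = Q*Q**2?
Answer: 88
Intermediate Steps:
h(Q) = Q**3
G = 11
h(u(-5 - 4, 2))*G = 2**3*11 = 8*11 = 88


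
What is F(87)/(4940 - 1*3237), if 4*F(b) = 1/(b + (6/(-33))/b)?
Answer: 957/567146684 ≈ 1.6874e-6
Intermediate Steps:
F(b) = 1/(4*(b - 2/(11*b))) (F(b) = 1/(4*(b + (6/(-33))/b)) = 1/(4*(b + (6*(-1/33))/b)) = 1/(4*(b - 2/(11*b))))
F(87)/(4940 - 1*3237) = ((11/4)*87/(-2 + 11*87²))/(4940 - 1*3237) = ((11/4)*87/(-2 + 11*7569))/(4940 - 3237) = ((11/4)*87/(-2 + 83259))/1703 = ((11/4)*87/83257)*(1/1703) = ((11/4)*87*(1/83257))*(1/1703) = (957/333028)*(1/1703) = 957/567146684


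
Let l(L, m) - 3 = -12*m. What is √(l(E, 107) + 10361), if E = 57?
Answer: 2*√2270 ≈ 95.289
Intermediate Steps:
l(L, m) = 3 - 12*m
√(l(E, 107) + 10361) = √((3 - 12*107) + 10361) = √((3 - 1284) + 10361) = √(-1281 + 10361) = √9080 = 2*√2270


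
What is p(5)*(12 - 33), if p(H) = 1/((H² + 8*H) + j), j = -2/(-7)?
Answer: -147/457 ≈ -0.32166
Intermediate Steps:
j = 2/7 (j = -2*(-⅐) = 2/7 ≈ 0.28571)
p(H) = 1/(2/7 + H² + 8*H) (p(H) = 1/((H² + 8*H) + 2/7) = 1/(2/7 + H² + 8*H))
p(5)*(12 - 33) = (7/(2 + 7*5² + 56*5))*(12 - 33) = (7/(2 + 7*25 + 280))*(-21) = (7/(2 + 175 + 280))*(-21) = (7/457)*(-21) = -147/457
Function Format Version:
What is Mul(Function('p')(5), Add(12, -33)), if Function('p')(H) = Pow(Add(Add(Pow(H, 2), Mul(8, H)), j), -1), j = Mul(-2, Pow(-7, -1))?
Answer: Rational(-147, 457) ≈ -0.32166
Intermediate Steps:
j = Rational(2, 7) (j = Mul(-2, Rational(-1, 7)) = Rational(2, 7) ≈ 0.28571)
Function('p')(H) = Pow(Add(Rational(2, 7), Pow(H, 2), Mul(8, H)), -1) (Function('p')(H) = Pow(Add(Add(Pow(H, 2), Mul(8, H)), Rational(2, 7)), -1) = Pow(Add(Rational(2, 7), Pow(H, 2), Mul(8, H)), -1))
Mul(Function('p')(5), Add(12, -33)) = Mul(Mul(7, Pow(Add(2, Mul(7, Pow(5, 2)), Mul(56, 5)), -1)), Add(12, -33)) = Mul(Mul(7, Pow(Add(2, Mul(7, 25), 280), -1)), -21) = Mul(Mul(7, Pow(Add(2, 175, 280), -1)), -21) = Mul(Mul(7, Pow(457, -1)), -21) = Mul(Mul(7, Rational(1, 457)), -21) = Mul(Rational(7, 457), -21) = Rational(-147, 457)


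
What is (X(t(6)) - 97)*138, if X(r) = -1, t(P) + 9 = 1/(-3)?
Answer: -13524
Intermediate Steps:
t(P) = -28/3 (t(P) = -9 + 1/(-3) = -9 - ⅓ = -28/3)
(X(t(6)) - 97)*138 = (-1 - 97)*138 = -98*138 = -13524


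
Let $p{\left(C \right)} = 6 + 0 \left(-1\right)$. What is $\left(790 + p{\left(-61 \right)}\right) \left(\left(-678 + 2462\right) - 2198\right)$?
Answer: $-329544$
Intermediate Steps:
$p{\left(C \right)} = 6$ ($p{\left(C \right)} = 6 + 0 = 6$)
$\left(790 + p{\left(-61 \right)}\right) \left(\left(-678 + 2462\right) - 2198\right) = \left(790 + 6\right) \left(\left(-678 + 2462\right) - 2198\right) = 796 \left(1784 - 2198\right) = 796 \left(-414\right) = -329544$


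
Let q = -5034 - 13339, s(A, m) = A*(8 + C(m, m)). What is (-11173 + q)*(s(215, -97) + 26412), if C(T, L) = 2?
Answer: -843892852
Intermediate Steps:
s(A, m) = 10*A (s(A, m) = A*(8 + 2) = A*10 = 10*A)
q = -18373
(-11173 + q)*(s(215, -97) + 26412) = (-11173 - 18373)*(10*215 + 26412) = -29546*(2150 + 26412) = -29546*28562 = -843892852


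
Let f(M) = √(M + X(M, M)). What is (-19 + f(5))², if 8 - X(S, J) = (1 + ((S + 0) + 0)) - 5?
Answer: 373 - 76*√3 ≈ 241.36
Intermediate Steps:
X(S, J) = 12 - S (X(S, J) = 8 - ((1 + ((S + 0) + 0)) - 5) = 8 - ((1 + (S + 0)) - 5) = 8 - ((1 + S) - 5) = 8 - (-4 + S) = 8 + (4 - S) = 12 - S)
f(M) = 2*√3 (f(M) = √(M + (12 - M)) = √12 = 2*√3)
(-19 + f(5))² = (-19 + 2*√3)²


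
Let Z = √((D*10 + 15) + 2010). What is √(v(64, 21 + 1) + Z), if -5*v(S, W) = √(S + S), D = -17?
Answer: √(-40*√2 + 25*√1855)/5 ≈ 6.3880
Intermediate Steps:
v(S, W) = -√2*√S/5 (v(S, W) = -√(S + S)/5 = -√2*√S/5)
Z = √1855 (Z = √((-17*10 + 15) + 2010) = √((-170 + 15) + 2010) = √(-155 + 2010) = √1855 ≈ 43.070)
√(v(64, 21 + 1) + Z) = √(-√2*√64/5 + √1855) = √(-⅕*√2*8 + √1855) = √(-8*√2/5 + √1855) = √(√1855 - 8*√2/5)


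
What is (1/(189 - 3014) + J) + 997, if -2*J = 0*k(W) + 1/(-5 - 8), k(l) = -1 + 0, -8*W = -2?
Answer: 73232449/73450 ≈ 997.04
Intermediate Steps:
W = ¼ (W = -⅛*(-2) = ¼ ≈ 0.25000)
k(l) = -1
J = 1/26 (J = -(0*(-1) + 1/(-5 - 8))/2 = -(0 + 1/(-13))/2 = -(0 - 1/13)/2 = -½*(-1/13) = 1/26 ≈ 0.038462)
(1/(189 - 3014) + J) + 997 = (1/(189 - 3014) + 1/26) + 997 = (1/(-2825) + 1/26) + 997 = (-1/2825 + 1/26) + 997 = 2799/73450 + 997 = 73232449/73450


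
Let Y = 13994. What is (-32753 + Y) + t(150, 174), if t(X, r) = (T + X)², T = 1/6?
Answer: 136477/36 ≈ 3791.0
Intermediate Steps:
T = ⅙ ≈ 0.16667
t(X, r) = (⅙ + X)²
(-32753 + Y) + t(150, 174) = (-32753 + 13994) + (1 + 6*150)²/36 = -18759 + (1 + 900)²/36 = -18759 + (1/36)*901² = -18759 + (1/36)*811801 = -18759 + 811801/36 = 136477/36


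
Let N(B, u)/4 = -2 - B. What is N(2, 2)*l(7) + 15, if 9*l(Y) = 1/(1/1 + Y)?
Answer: 133/9 ≈ 14.778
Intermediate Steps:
N(B, u) = -8 - 4*B (N(B, u) = 4*(-2 - B) = -8 - 4*B)
l(Y) = 1/(9*(1 + Y)) (l(Y) = 1/(9*(1/1 + Y)) = 1/(9*(1 + Y)))
N(2, 2)*l(7) + 15 = (-8 - 4*2)*(1/(9*(1 + 7))) + 15 = (-8 - 8)*((⅑)/8) + 15 = -16/(9*8) + 15 = -16*1/72 + 15 = -2/9 + 15 = 133/9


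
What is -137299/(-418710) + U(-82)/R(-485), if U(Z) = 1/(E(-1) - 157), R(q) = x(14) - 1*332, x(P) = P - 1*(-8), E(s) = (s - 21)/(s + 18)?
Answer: 1909055281/5821534485 ≈ 0.32793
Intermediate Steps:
E(s) = (-21 + s)/(18 + s)
x(P) = 8 + P (x(P) = P + 8 = 8 + P)
R(q) = -310 (R(q) = (8 + 14) - 1*332 = 22 - 332 = -310)
U(Z) = -17/2691 (U(Z) = 1/((-21 - 1)/(18 - 1) - 157) = 1/(-22/17 - 157) = 1/(-2691/17) = -17/2691)
-137299/(-418710) + U(-82)/R(-485) = -137299/(-418710) - 17/2691/(-310) = -137299*(-1/418710) - 17/2691*(-1/310) = 137299/418710 + 17/834210 = 1909055281/5821534485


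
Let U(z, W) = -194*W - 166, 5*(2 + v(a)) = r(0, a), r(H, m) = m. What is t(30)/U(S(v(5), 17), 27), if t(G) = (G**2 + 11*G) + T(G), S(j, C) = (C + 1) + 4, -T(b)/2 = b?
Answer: -585/2702 ≈ -0.21651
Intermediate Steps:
T(b) = -2*b
v(a) = -2 + a/5
S(j, C) = 5 + C (S(j, C) = (1 + C) + 4 = 5 + C)
U(z, W) = -166 - 194*W
t(G) = G**2 + 9*G (t(G) = (G**2 + 11*G) - 2*G = G**2 + 9*G)
t(30)/U(S(v(5), 17), 27) = (30*(9 + 30))/(-166 - 194*27) = (30*39)/(-166 - 5238) = 1170/(-5404) = 1170*(-1/5404) = -585/2702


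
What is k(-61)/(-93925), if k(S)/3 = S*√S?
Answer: 183*I*√61/93925 ≈ 0.015217*I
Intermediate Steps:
k(S) = 3*S^(3/2) (k(S) = 3*(S*√S) = 3*S^(3/2))
k(-61)/(-93925) = (3*(-61)^(3/2))/(-93925) = (3*(-61*I*√61))*(-1/93925) = -183*I*√61*(-1/93925) = 183*I*√61/93925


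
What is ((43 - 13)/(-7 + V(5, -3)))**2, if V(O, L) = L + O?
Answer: 36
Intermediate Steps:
((43 - 13)/(-7 + V(5, -3)))**2 = ((43 - 13)/(-7 + (-3 + 5)))**2 = (30/(-7 + 2))**2 = (30/(-5))**2 = (30*(-1/5))**2 = (-6)**2 = 36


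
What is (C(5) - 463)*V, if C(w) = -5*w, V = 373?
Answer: -182024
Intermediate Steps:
(C(5) - 463)*V = (-5*5 - 463)*373 = (-25 - 463)*373 = -488*373 = -182024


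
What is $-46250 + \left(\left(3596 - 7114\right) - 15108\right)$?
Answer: $-64876$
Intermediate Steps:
$-46250 + \left(\left(3596 - 7114\right) - 15108\right) = -46250 - 18626 = -64876$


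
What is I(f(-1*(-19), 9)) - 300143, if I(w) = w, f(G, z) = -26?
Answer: -300169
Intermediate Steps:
I(f(-1*(-19), 9)) - 300143 = -26 - 300143 = -300169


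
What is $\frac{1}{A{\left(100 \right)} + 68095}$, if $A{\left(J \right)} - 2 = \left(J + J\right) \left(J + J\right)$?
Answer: $\frac{1}{108097} \approx 9.2509 \cdot 10^{-6}$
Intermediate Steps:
$A{\left(J \right)} = 2 + 4 J^{2}$ ($A{\left(J \right)} = 2 + \left(J + J\right) \left(J + J\right) = 2 + 2 J 2 J = 2 + 4 J^{2}$)
$\frac{1}{A{\left(100 \right)} + 68095} = \frac{1}{\left(2 + 4 \cdot 100^{2}\right) + 68095} = \frac{1}{\left(2 + 4 \cdot 10000\right) + 68095} = \frac{1}{\left(2 + 40000\right) + 68095} = \frac{1}{40002 + 68095} = \frac{1}{108097}$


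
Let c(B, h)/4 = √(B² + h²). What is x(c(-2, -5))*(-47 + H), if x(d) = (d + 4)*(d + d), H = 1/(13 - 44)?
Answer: -1353024/31 - 46656*√29/31 ≈ -51751.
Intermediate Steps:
c(B, h) = 4*√(B² + h²)
H = -1/31 (H = 1/(-31) = -1/31 ≈ -0.032258)
x(d) = 2*d*(4 + d) (x(d) = (4 + d)*(2*d) = 2*d*(4 + d))
x(c(-2, -5))*(-47 + H) = (2*(4*√((-2)² + (-5)²))*(4 + 4*√((-2)² + (-5)²)))*(-47 - 1/31) = (2*(4*√(4 + 25))*(4 + 4*√(4 + 25)))*(-1458/31) = (2*(4*√29)*(4 + 4*√29))*(-1458/31) = (8*√29*(4 + 4*√29))*(-1458/31) = -11664*√29*(4 + 4*√29)/31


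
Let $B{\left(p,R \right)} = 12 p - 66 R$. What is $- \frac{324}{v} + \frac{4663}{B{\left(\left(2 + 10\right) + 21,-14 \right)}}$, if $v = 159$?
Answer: $\frac{104579}{69960} \approx 1.4948$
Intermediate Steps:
$B{\left(p,R \right)} = - 66 R + 12 p$
$- \frac{324}{v} + \frac{4663}{B{\left(\left(2 + 10\right) + 21,-14 \right)}} = - \frac{324}{159} + \frac{4663}{\left(-66\right) \left(-14\right) + 12 \left(\left(2 + 10\right) + 21\right)} = \left(-324\right) \frac{1}{159} + \frac{4663}{924 + 12 \left(12 + 21\right)} = - \frac{108}{53} + \frac{4663}{924 + 12 \cdot 33} = - \frac{108}{53} + \frac{4663}{924 + 396} = - \frac{108}{53} + \frac{4663}{1320} = \frac{104579}{69960}$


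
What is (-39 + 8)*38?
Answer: -1178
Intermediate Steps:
(-39 + 8)*38 = -31*38 = -1178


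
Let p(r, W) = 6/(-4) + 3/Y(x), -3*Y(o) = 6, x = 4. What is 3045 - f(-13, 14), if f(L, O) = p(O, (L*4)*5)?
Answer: 3048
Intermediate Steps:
Y(o) = -2 (Y(o) = -⅓*6 = -2)
p(r, W) = -3 (p(r, W) = 6/(-4) + 3/(-2) = 6*(-¼) + 3*(-½) = -3/2 - 3/2 = -3)
f(L, O) = -3
3045 - f(-13, 14) = 3045 - 1*(-3) = 3045 + 3 = 3048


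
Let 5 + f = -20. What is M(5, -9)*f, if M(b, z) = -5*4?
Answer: 500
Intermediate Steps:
f = -25 (f = -5 - 20 = -25)
M(b, z) = -20
M(5, -9)*f = -20*(-25) = 500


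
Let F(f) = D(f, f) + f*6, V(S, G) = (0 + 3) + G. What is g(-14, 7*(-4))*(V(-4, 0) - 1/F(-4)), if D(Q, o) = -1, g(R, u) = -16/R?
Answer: 608/175 ≈ 3.4743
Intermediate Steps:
V(S, G) = 3 + G
F(f) = -1 + 6*f (F(f) = -1 + f*6 = -1 + 6*f)
g(-14, 7*(-4))*(V(-4, 0) - 1/F(-4)) = (-16/(-14))*((3 + 0) - 1/(-1 + 6*(-4))) = (-16*(-1/14))*(3 - 1/(-1 - 24)) = 8*(3 - 1/(-25))/7 = 8*(3 - 1*(-1/25))/7 = 8*(3 + 1/25)/7 = (8/7)*(76/25) = 608/175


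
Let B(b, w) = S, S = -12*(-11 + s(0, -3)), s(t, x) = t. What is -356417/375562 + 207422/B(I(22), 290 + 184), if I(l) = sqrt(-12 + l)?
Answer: 884690615/563343 ≈ 1570.4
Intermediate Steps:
S = 132 (S = -12*(-11 + 0) = -12*(-11) = 132)
B(b, w) = 132
-356417/375562 + 207422/B(I(22), 290 + 184) = -356417/375562 + 207422/132 = -356417*1/375562 + 207422*(1/132) = -356417/375562 + 103711/66 = 884690615/563343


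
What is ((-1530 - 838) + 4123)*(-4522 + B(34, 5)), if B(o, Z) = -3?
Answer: -7941375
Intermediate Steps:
((-1530 - 838) + 4123)*(-4522 + B(34, 5)) = ((-1530 - 838) + 4123)*(-4522 - 3) = (-2368 + 4123)*(-4525) = 1755*(-4525) = -7941375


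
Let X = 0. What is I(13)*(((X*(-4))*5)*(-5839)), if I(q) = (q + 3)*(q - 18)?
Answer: 0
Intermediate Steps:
I(q) = (-18 + q)*(3 + q) (I(q) = (3 + q)*(-18 + q) = (-18 + q)*(3 + q))
I(13)*(((X*(-4))*5)*(-5839)) = (-54 + 13² - 15*13)*(((0*(-4))*5)*(-5839)) = (-54 + 169 - 195)*((0*5)*(-5839)) = -0*(-5839) = -80*0 = 0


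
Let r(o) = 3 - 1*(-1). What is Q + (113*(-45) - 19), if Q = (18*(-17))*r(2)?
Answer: -6328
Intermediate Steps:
r(o) = 4 (r(o) = 3 + 1 = 4)
Q = -1224 (Q = (18*(-17))*4 = -306*4 = -1224)
Q + (113*(-45) - 19) = -1224 + (113*(-45) - 19) = -1224 + (-5085 - 19) = -1224 - 5104 = -6328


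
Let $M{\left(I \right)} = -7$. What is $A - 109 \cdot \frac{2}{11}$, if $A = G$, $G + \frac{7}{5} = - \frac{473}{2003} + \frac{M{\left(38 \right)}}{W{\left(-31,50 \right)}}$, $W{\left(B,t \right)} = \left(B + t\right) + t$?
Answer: $- \frac{163853759}{7601385} \approx -21.556$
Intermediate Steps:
$W{\left(B,t \right)} = B + 2 t$
$G = - \frac{1200739}{691035}$ ($G = - \frac{7}{5} - \left(\frac{473}{2003} + \frac{7}{-31 + 2 \cdot 50}\right) = - \frac{7}{5} - \left(\frac{473}{2003} + \frac{7}{-31 + 100}\right) = - \frac{7}{5} - \left(\frac{473}{2003} + \frac{7}{69}\right) = - \frac{7}{5} - \frac{46658}{138207} = - \frac{1200739}{691035} \approx -1.7376$)
$A = - \frac{1200739}{691035} \approx -1.7376$
$A - 109 \cdot \frac{2}{11} = - \frac{1200739}{691035} - 109 \cdot \frac{2}{11} = - \frac{1200739}{691035} - 109 \cdot 2 \cdot \frac{1}{11} = - \frac{1200739}{691035} - \frac{218}{11} = - \frac{163853759}{7601385}$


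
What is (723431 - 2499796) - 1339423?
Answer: -3115788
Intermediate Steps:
(723431 - 2499796) - 1339423 = -1776365 - 1339423 = -3115788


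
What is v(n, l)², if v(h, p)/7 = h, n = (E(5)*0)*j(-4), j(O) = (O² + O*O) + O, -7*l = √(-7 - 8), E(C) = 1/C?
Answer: 0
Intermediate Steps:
l = -I*√15/7 (l = -√(-7 - 8)/7 = -I*√15/7 ≈ -0.55328*I)
j(O) = O + 2*O² (j(O) = (O² + O²) + O = 2*O² + O = O + 2*O²)
n = 0 (n = (0/5)*(-4*(1 + 2*(-4))) = ((⅕)*0)*(-4*(1 - 8)) = 0*(-4*(-7)) = 0*28 = 0)
v(h, p) = 7*h
v(n, l)² = (7*0)² = 0² = 0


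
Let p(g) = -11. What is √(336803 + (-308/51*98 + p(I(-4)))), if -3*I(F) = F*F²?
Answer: 4*√54653538/51 ≈ 579.83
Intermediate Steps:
I(F) = -F³/3 (I(F) = -F*F²/3 = -F³/3)
√(336803 + (-308/51*98 + p(I(-4)))) = √(336803 + (-308/51*98 - 11)) = √(336803 + (-30184/51 - 11)) = √(336803 - 30745/51) = √(17146208/51) = 4*√54653538/51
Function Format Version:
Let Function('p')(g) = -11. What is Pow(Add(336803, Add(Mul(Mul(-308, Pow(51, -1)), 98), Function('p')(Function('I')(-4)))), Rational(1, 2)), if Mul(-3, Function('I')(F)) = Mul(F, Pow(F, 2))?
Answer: Mul(Rational(4, 51), Pow(54653538, Rational(1, 2))) ≈ 579.83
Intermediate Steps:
Function('I')(F) = Mul(Rational(-1, 3), Pow(F, 3)) (Function('I')(F) = Mul(Rational(-1, 3), Mul(F, Pow(F, 2))) = Mul(Rational(-1, 3), Pow(F, 3)))
Pow(Add(336803, Add(Mul(Mul(-308, Pow(51, -1)), 98), Function('p')(Function('I')(-4)))), Rational(1, 2)) = Pow(Add(336803, Add(Mul(Mul(-308, Pow(51, -1)), 98), -11)), Rational(1, 2)) = Pow(Add(336803, Add(Mul(Mul(-308, Rational(1, 51)), 98), -11)), Rational(1, 2)) = Pow(Add(336803, Add(Mul(Rational(-308, 51), 98), -11)), Rational(1, 2)) = Pow(Add(336803, Add(Rational(-30184, 51), -11)), Rational(1, 2)) = Pow(Add(336803, Rational(-30745, 51)), Rational(1, 2)) = Pow(Rational(17146208, 51), Rational(1, 2)) = Mul(Rational(4, 51), Pow(54653538, Rational(1, 2)))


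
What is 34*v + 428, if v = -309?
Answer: -10078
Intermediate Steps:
34*v + 428 = 34*(-309) + 428 = -10506 + 428 = -10078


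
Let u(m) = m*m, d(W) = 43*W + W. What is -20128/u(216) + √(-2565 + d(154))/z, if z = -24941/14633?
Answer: -629/1458 - 14633*√4211/24941 ≈ -38.504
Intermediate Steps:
d(W) = 44*W
u(m) = m²
z = -24941/14633 (z = -24941*1/14633 = -24941/14633 ≈ -1.7044)
-20128/u(216) + √(-2565 + d(154))/z = -20128/(216²) + √(-2565 + 44*154)/(-24941/14633) = -20128/46656 + √(-2565 + 6776)*(-14633/24941) = -20128*1/46656 + √4211*(-14633/24941) = -629/1458 - 14633*√4211/24941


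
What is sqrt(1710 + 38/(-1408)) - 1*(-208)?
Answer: 208 + sqrt(13242031)/88 ≈ 249.35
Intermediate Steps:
sqrt(1710 + 38/(-1408)) - 1*(-208) = sqrt(1710 + 38*(-1/1408)) + 208 = sqrt(1710 - 19/704) + 208 = sqrt(1203821/704) + 208 = sqrt(13242031)/88 + 208 = 208 + sqrt(13242031)/88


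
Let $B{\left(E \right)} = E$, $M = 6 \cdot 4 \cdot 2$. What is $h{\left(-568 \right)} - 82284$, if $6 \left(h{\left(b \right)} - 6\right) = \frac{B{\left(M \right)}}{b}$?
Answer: $- \frac{5841739}{71} \approx -82278.0$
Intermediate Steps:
$M = 48$ ($M = 24 \cdot 2 = 48$)
$h{\left(b \right)} = 6 + \frac{8}{b}$ ($h{\left(b \right)} = 6 + \frac{48 \frac{1}{b}}{6} = 6 + \frac{8}{b}$)
$h{\left(-568 \right)} - 82284 = \left(6 + \frac{8}{-568}\right) - 82284 = \left(6 + 8 \left(- \frac{1}{568}\right)\right) - 82284 = \left(6 - \frac{1}{71}\right) - 82284 = \frac{425}{71} - 82284 = - \frac{5841739}{71}$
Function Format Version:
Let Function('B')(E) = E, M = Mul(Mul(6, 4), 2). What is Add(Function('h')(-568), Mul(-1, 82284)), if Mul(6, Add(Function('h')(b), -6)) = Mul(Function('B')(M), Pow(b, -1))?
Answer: Rational(-5841739, 71) ≈ -82278.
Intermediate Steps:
M = 48 (M = Mul(24, 2) = 48)
Function('h')(b) = Add(6, Mul(8, Pow(b, -1))) (Function('h')(b) = Add(6, Mul(Rational(1, 6), Mul(48, Pow(b, -1)))) = Add(6, Mul(8, Pow(b, -1))))
Add(Function('h')(-568), Mul(-1, 82284)) = Add(Add(6, Mul(8, Pow(-568, -1))), Mul(-1, 82284)) = Add(Add(6, Mul(8, Rational(-1, 568))), -82284) = Add(Add(6, Rational(-1, 71)), -82284) = Add(Rational(425, 71), -82284) = Rational(-5841739, 71)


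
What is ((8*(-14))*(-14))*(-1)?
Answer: -1568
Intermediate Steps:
((8*(-14))*(-14))*(-1) = -112*(-14)*(-1) = 1568*(-1) = -1568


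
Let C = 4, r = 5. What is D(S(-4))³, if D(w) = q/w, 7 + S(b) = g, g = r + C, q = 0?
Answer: 0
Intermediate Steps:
g = 9 (g = 5 + 4 = 9)
S(b) = 2 (S(b) = -7 + 9 = 2)
D(w) = 0 (D(w) = 0/w = 0)
D(S(-4))³ = 0³ = 0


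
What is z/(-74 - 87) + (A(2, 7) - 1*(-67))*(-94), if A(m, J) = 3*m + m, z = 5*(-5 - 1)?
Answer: -1135020/161 ≈ -7049.8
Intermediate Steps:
z = -30 (z = 5*(-6) = -30)
A(m, J) = 4*m
z/(-74 - 87) + (A(2, 7) - 1*(-67))*(-94) = -30/(-74 - 87) + (4*2 - 1*(-67))*(-94) = -30/(-161) + (8 + 67)*(-94) = -30*(-1/161) + 75*(-94) = 30/161 - 7050 = -1135020/161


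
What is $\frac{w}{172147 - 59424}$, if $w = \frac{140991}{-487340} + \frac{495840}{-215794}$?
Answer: $- \frac{136033838727}{5927259850597540} \approx -2.2951 \cdot 10^{-5}$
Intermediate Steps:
$w = - \frac{136033838727}{52582523980}$ ($w = 140991 \left(- \frac{1}{487340}\right) + 495840 \left(- \frac{1}{215794}\right) = - \frac{140991}{487340} - \frac{247920}{107897} = - \frac{136033838727}{52582523980} \approx -2.5871$)
$\frac{w}{172147 - 59424} = - \frac{136033838727}{52582523980 \left(172147 - 59424\right)} = - \frac{136033838727}{52582523980 \cdot 112723} = \left(- \frac{136033838727}{52582523980}\right) \frac{1}{112723} = - \frac{136033838727}{5927259850597540}$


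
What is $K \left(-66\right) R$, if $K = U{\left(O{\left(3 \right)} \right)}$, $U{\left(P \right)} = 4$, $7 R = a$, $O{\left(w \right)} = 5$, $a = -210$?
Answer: $7920$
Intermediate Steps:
$R = -30$ ($R = \frac{1}{7} \left(-210\right) = -30$)
$K = 4$
$K \left(-66\right) R = 4 \left(-66\right) \left(-30\right) = \left(-264\right) \left(-30\right) = 7920$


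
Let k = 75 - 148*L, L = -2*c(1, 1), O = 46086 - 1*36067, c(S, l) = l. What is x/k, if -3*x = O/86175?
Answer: -10019/95912775 ≈ -0.00010446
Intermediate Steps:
O = 10019 (O = 46086 - 36067 = 10019)
x = -10019/258525 (x = -10019/(3*86175) = -⅓*10019/86175 = -10019/258525 ≈ -0.038754)
L = -2 (L = -2*1 = -2)
k = 371 (k = 75 - 148*(-2) = 75 + 296 = 371)
x/k = -10019/258525/371 = -10019/258525*1/371 = -10019/95912775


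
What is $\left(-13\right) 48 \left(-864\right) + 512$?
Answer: $539648$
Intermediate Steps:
$\left(-13\right) 48 \left(-864\right) + 512 = \left(-624\right) \left(-864\right) + 512 = 539136 + 512 = 539648$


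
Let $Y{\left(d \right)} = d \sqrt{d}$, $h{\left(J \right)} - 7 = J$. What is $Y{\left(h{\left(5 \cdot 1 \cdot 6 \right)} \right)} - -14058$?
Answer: $14058 + 37 \sqrt{37} \approx 14283.0$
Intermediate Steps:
$h{\left(J \right)} = 7 + J$
$Y{\left(d \right)} = d^{\frac{3}{2}}$
$Y{\left(h{\left(5 \cdot 1 \cdot 6 \right)} \right)} - -14058 = \left(7 + 5 \cdot 1 \cdot 6\right)^{\frac{3}{2}} - -14058 = \left(7 + 5 \cdot 6\right)^{\frac{3}{2}} + 14058 = \left(7 + 30\right)^{\frac{3}{2}} + 14058 = 37^{\frac{3}{2}} + 14058 = 37 \sqrt{37} + 14058 = 14058 + 37 \sqrt{37}$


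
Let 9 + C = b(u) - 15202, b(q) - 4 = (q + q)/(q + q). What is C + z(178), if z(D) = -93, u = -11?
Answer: -15299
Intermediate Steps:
b(q) = 5 (b(q) = 4 + (q + q)/(q + q) = 4 + (2*q)/((2*q)) = 4 + (2*q)*(1/(2*q)) = 4 + 1 = 5)
C = -15206 (C = -9 + (5 - 15202) = -9 - 15197 = -15206)
C + z(178) = -15206 - 93 = -15299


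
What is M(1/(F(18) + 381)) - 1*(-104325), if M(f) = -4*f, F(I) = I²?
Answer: 73549121/705 ≈ 1.0433e+5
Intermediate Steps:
M(1/(F(18) + 381)) - 1*(-104325) = -4/(18² + 381) - 1*(-104325) = -4/(324 + 381) + 104325 = -4/705 + 104325 = 73549121/705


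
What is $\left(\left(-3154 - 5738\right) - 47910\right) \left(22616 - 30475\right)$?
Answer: $446406918$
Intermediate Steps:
$\left(\left(-3154 - 5738\right) - 47910\right) \left(22616 - 30475\right) = \left(-8892 - 47910\right) \left(-7859\right) = \left(-56802\right) \left(-7859\right) = 446406918$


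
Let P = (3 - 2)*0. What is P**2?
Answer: 0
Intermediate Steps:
P = 0 (P = 1*0 = 0)
P**2 = 0**2 = 0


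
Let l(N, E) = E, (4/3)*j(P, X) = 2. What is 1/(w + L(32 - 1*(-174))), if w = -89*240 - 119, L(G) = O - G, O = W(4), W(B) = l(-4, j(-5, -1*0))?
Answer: -2/43367 ≈ -4.6118e-5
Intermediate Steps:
j(P, X) = 3/2 (j(P, X) = (3/4)*2 = 3/2)
W(B) = 3/2
O = 3/2 ≈ 1.5000
L(G) = 3/2 - G
w = -21479 (w = -21360 - 119 = -21479)
1/(w + L(32 - 1*(-174))) = 1/(-21479 + (3/2 - (32 - 1*(-174)))) = 1/(-21479 + (3/2 - (32 + 174))) = 1/(-21479 + (3/2 - 1*206)) = 1/(-21479 + (3/2 - 206)) = 1/(-21479 - 409/2) = 1/(-43367/2) = -2/43367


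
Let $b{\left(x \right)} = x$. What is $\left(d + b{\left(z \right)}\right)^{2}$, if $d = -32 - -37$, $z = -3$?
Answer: $4$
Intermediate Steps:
$d = 5$ ($d = -32 + 37 = 5$)
$\left(d + b{\left(z \right)}\right)^{2} = \left(5 - 3\right)^{2} = 2^{2} = 4$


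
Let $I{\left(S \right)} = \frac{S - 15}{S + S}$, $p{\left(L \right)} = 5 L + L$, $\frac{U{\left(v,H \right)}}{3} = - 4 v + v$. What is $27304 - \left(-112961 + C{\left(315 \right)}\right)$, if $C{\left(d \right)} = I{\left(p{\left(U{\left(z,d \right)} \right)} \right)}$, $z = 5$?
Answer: $\frac{5049521}{36} \approx 1.4026 \cdot 10^{5}$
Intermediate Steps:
$U{\left(v,H \right)} = - 9 v$ ($U{\left(v,H \right)} = 3 \left(- 4 v + v\right) = 3 \left(- 3 v\right) = - 9 v$)
$p{\left(L \right)} = 6 L$
$I{\left(S \right)} = \frac{-15 + S}{2 S}$
$C{\left(d \right)} = \frac{19}{36}$ ($C{\left(d \right)} = \frac{-15 + 6 \left(\left(-9\right) 5\right)}{2 \cdot 6 \left(\left(-9\right) 5\right)} = \frac{-15 + 6 \left(-45\right)}{2 \cdot 6 \left(-45\right)} = \frac{-15 - 270}{2 \left(-270\right)} = \frac{1}{2} \left(- \frac{1}{270}\right) \left(-285\right) = \frac{19}{36}$)
$27304 - \left(-112961 + C{\left(315 \right)}\right) = 27304 + \left(112961 - \frac{19}{36}\right) = 27304 + \frac{4066577}{36} = \frac{5049521}{36}$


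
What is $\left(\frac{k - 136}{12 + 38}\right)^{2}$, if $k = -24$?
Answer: $\frac{256}{25} \approx 10.24$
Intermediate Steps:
$\left(\frac{k - 136}{12 + 38}\right)^{2} = \left(\frac{-24 - 136}{12 + 38}\right)^{2} = \left(- \frac{160}{50}\right)^{2} = \left(\left(-160\right) \frac{1}{50}\right)^{2} = \left(- \frac{16}{5}\right)^{2} = \frac{256}{25}$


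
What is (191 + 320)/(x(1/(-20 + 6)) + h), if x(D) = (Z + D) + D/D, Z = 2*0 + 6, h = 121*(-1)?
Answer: -7154/1597 ≈ -4.4797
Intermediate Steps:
h = -121
Z = 6 (Z = 0 + 6 = 6)
x(D) = 7 + D (x(D) = (6 + D) + D/D = (6 + D) + 1 = 7 + D)
(191 + 320)/(x(1/(-20 + 6)) + h) = (191 + 320)/((7 + 1/(-20 + 6)) - 121) = 511/((7 + 1/(-14)) - 121) = 511/((7 - 1/14) - 121) = 511/(97/14 - 121) = 511/(-1597/14) = 511*(-14/1597) = -7154/1597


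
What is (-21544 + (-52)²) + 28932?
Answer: 10092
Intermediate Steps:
(-21544 + (-52)²) + 28932 = (-21544 + 2704) + 28932 = -18840 + 28932 = 10092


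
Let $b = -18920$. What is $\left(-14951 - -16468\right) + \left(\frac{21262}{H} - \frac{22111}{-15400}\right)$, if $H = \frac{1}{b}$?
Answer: $- \frac{6195043032089}{15400} \approx -4.0228 \cdot 10^{8}$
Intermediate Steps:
$H = - \frac{1}{18920}$ ($H = \frac{1}{-18920} = - \frac{1}{18920} \approx -5.2854 \cdot 10^{-5}$)
$\left(-14951 - -16468\right) + \left(\frac{21262}{H} - \frac{22111}{-15400}\right) = \left(-14951 - -16468\right) + \left(\frac{21262}{- \frac{1}{18920}} - \frac{22111}{-15400}\right) = \left(-14951 + 16468\right) + \left(21262 \left(-18920\right) - - \frac{22111}{15400}\right) = 1517 + \left(-402277040 + \frac{22111}{15400}\right) = 1517 - \frac{6195066393889}{15400} = - \frac{6195043032089}{15400}$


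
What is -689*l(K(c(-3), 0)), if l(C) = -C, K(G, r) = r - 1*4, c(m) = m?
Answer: -2756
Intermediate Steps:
K(G, r) = -4 + r (K(G, r) = r - 4 = -4 + r)
-689*l(K(c(-3), 0)) = -(-689)*(-4 + 0) = -(-689)*(-4) = -689*4 = -2756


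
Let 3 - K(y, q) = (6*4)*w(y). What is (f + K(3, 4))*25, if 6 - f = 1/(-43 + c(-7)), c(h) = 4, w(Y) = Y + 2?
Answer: -108200/39 ≈ -2774.4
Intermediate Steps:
w(Y) = 2 + Y
K(y, q) = -45 - 24*y (K(y, q) = 3 - 6*4*(2 + y) = 3 - 24*(2 + y) = 3 - (48 + 24*y) = 3 + (-48 - 24*y) = -45 - 24*y)
f = 235/39 (f = 6 - 1/(-43 + 4) = 6 - 1/(-39) = 6 - 1*(-1/39) = 6 + 1/39 = 235/39 ≈ 6.0256)
(f + K(3, 4))*25 = (235/39 + (-45 - 24*3))*25 = (235/39 + (-45 - 72))*25 = (235/39 - 117)*25 = -4328/39*25 = -108200/39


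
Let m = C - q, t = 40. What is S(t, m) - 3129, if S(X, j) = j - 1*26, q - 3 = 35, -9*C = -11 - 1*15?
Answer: -28711/9 ≈ -3190.1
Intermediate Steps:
C = 26/9 (C = -(-11 - 1*15)/9 = -(-11 - 15)/9 = -⅑*(-26) = 26/9 ≈ 2.8889)
q = 38 (q = 3 + 35 = 38)
m = -316/9 (m = 26/9 - 1*38 = 26/9 - 38 = -316/9 ≈ -35.111)
S(X, j) = -26 + j (S(X, j) = j - 26 = -26 + j)
S(t, m) - 3129 = (-26 - 316/9) - 3129 = -550/9 - 3129 = -28711/9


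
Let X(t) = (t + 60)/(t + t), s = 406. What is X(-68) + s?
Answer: 6903/17 ≈ 406.06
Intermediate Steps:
X(t) = (60 + t)/(2*t) (X(t) = (60 + t)/((2*t)) = (60 + t)*(1/(2*t)) = (60 + t)/(2*t))
X(-68) + s = (1/2)*(60 - 68)/(-68) + 406 = (1/2)*(-1/68)*(-8) + 406 = 1/17 + 406 = 6903/17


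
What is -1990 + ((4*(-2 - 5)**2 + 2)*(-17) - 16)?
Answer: -5372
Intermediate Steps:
-1990 + ((4*(-2 - 5)**2 + 2)*(-17) - 16) = -1990 + ((4*(-7)**2 + 2)*(-17) - 16) = -1990 + ((4*49 + 2)*(-17) - 16) = -1990 + ((196 + 2)*(-17) - 16) = -1990 + (198*(-17) - 16) = -1990 + (-3366 - 16) = -1990 - 3382 = -5372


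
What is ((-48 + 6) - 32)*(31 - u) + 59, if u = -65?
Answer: -7045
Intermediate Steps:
((-48 + 6) - 32)*(31 - u) + 59 = ((-48 + 6) - 32)*(31 - 1*(-65)) + 59 = (-42 - 32)*(31 + 65) + 59 = -74*96 + 59 = -7104 + 59 = -7045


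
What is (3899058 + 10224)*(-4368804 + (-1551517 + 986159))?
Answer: -19289030691684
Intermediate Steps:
(3899058 + 10224)*(-4368804 + (-1551517 + 986159)) = 3909282*(-4368804 - 565358) = 3909282*(-4934162) = -19289030691684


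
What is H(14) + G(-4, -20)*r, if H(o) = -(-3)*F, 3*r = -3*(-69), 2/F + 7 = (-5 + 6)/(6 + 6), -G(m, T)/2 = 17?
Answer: -194790/83 ≈ -2346.9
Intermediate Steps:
G(m, T) = -34 (G(m, T) = -2*17 = -34)
F = -24/83 (F = 2/(-7 + (-5 + 6)/(6 + 6)) = 2/(-7 + 1/12) = 2/(-83/12) = 2*(-12/83) = -24/83 ≈ -0.28916)
r = 69 (r = (-3*(-69))/3 = (⅓)*207 = 69)
H(o) = -72/83 (H(o) = -(-3)*(-24)/83 = -1*72/83 = -72/83)
H(14) + G(-4, -20)*r = -72/83 - 34*69 = -72/83 - 2346 = -194790/83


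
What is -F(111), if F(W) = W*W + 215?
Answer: -12536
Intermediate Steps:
F(W) = 215 + W² (F(W) = W² + 215 = 215 + W²)
-F(111) = -(215 + 111²) = -(215 + 12321) = -1*12536 = -12536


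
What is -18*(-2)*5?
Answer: 180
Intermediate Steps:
-18*(-2)*5 = 36*5 = 180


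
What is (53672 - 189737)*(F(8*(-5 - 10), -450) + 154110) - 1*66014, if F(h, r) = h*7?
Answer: -20854748564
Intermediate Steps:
F(h, r) = 7*h
(53672 - 189737)*(F(8*(-5 - 10), -450) + 154110) - 1*66014 = (53672 - 189737)*(7*(8*(-5 - 10)) + 154110) - 1*66014 = -136065*(7*(8*(-15)) + 154110) - 66014 = -136065*(7*(-120) + 154110) - 66014 = -136065*(-840 + 154110) - 66014 = -136065*153270 - 66014 = -20854682550 - 66014 = -20854748564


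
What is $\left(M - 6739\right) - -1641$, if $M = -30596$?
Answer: $-35694$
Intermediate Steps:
$\left(M - 6739\right) - -1641 = \left(-30596 - 6739\right) - -1641 = -37335 + 1641 = -35694$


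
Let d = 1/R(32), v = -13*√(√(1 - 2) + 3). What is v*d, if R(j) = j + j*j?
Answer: -13*√(3 + I)/1056 ≈ -0.021609 - 0.0035067*I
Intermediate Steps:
R(j) = j + j²
v = -13*√(3 + I) (v = -13*√(√(-1) + 3) = -13*√(I + 3) = -13*√(3 + I) ≈ -22.819 - 3.703*I)
d = 1/1056 (d = 1/(32*(1 + 32)) = 1/(32*33) = 1/1056 ≈ 0.00094697)
v*d = -13*√(3 + I)*(1/1056) = -13*√(3 + I)/1056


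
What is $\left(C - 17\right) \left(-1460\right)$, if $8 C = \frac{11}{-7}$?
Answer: $\frac{351495}{14} \approx 25107.0$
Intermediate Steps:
$C = - \frac{11}{56}$ ($C = \frac{11 \frac{1}{-7}}{8} = \frac{11 \left(- \frac{1}{7}\right)}{8} = \frac{1}{8} \left(- \frac{11}{7}\right) = - \frac{11}{56} \approx -0.19643$)
$\left(C - 17\right) \left(-1460\right) = \left(- \frac{11}{56} - 17\right) \left(-1460\right) = \left(- \frac{963}{56}\right) \left(-1460\right) = \frac{351495}{14}$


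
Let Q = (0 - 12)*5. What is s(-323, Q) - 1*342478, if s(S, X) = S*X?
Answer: -323098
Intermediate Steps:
Q = -60 (Q = -12*5 = -60)
s(-323, Q) - 1*342478 = -323*(-60) - 1*342478 = 19380 - 342478 = -323098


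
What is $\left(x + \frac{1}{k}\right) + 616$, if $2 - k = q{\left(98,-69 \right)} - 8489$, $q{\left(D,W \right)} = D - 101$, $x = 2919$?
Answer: $\frac{30026291}{8494} \approx 3535.0$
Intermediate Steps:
$q{\left(D,W \right)} = -101 + D$
$k = 8494$ ($k = 2 - \left(\left(-101 + 98\right) - 8489\right) = 2 - \left(-3 - 8489\right) = 2 - -8492 = 2 + 8492 = 8494$)
$\left(x + \frac{1}{k}\right) + 616 = \left(2919 + \frac{1}{8494}\right) + 616 = \frac{24793987}{8494} + 616 = \frac{30026291}{8494}$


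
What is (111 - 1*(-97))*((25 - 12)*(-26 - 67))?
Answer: -251472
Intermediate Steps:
(111 - 1*(-97))*((25 - 12)*(-26 - 67)) = (111 + 97)*(13*(-93)) = 208*(-1209) = -251472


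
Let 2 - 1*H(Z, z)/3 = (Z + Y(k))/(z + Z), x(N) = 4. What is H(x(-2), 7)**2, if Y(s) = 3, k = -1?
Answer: 2025/121 ≈ 16.736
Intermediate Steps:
H(Z, z) = 6 - 3*(3 + Z)/(Z + z) (H(Z, z) = 6 - 3*(Z + 3)/(z + Z) = 6 - 3*(3 + Z)/(Z + z))
H(x(-2), 7)**2 = (3*(-3 + 4 + 2*7)/(4 + 7))**2 = (3*(-3 + 4 + 14)/11)**2 = (3*(1/11)*15)**2 = (45/11)**2 = 2025/121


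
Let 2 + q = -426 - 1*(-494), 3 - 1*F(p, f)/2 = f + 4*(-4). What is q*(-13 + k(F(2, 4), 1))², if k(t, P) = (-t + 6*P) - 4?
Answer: 110946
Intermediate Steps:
F(p, f) = 38 - 2*f (F(p, f) = 6 - 2*(f + 4*(-4)) = 6 - 2*(f - 16) = 6 - 2*(-16 + f) = 6 + (32 - 2*f) = 38 - 2*f)
k(t, P) = -4 - t + 6*P
q = 66 (q = -2 + (-426 - 1*(-494)) = -2 + (-426 + 494) = -2 + 68 = 66)
q*(-13 + k(F(2, 4), 1))² = 66*(-13 + (-4 - (38 - 2*4) + 6*1))² = 66*(-13 + (-4 - (38 - 8) + 6))² = 66*(-13 + (-4 - 1*30 + 6))² = 66*(-13 + (-4 - 30 + 6))² = 66*(-13 - 28)² = 66*(-41)² = 66*1681 = 110946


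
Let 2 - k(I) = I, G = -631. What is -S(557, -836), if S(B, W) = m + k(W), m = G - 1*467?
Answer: 260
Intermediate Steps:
k(I) = 2 - I
m = -1098 (m = -631 - 1*467 = -631 - 467 = -1098)
S(B, W) = -1096 - W (S(B, W) = -1098 + (2 - W) = -1096 - W)
-S(557, -836) = -(-1096 - 1*(-836)) = -(-1096 + 836) = -1*(-260) = 260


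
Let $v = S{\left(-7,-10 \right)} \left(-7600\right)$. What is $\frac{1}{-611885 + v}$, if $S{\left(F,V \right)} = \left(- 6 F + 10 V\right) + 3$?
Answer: $- \frac{1}{193885} \approx -5.1577 \cdot 10^{-6}$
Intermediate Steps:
$S{\left(F,V \right)} = 3 - 6 F + 10 V$
$v = 418000$ ($v = \left(3 - -42 + 10 \left(-10\right)\right) \left(-7600\right) = \left(3 + 42 - 100\right) \left(-7600\right) = \left(-55\right) \left(-7600\right) = 418000$)
$\frac{1}{-611885 + v} = \frac{1}{-611885 + 418000} = \frac{1}{-193885} = - \frac{1}{193885}$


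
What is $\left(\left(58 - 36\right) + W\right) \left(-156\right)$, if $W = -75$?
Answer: $8268$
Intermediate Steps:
$\left(\left(58 - 36\right) + W\right) \left(-156\right) = \left(\left(58 - 36\right) - 75\right) \left(-156\right) = \left(22 - 75\right) \left(-156\right) = \left(-53\right) \left(-156\right) = 8268$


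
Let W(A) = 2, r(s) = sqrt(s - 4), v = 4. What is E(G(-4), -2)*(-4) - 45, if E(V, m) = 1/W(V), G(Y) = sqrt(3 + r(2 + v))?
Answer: -47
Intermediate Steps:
r(s) = sqrt(-4 + s)
G(Y) = sqrt(3 + sqrt(2)) (G(Y) = sqrt(3 + sqrt(-4 + (2 + 4))) = sqrt(3 + sqrt(-4 + 6)) = sqrt(3 + sqrt(2)))
E(V, m) = 1/2
E(G(-4), -2)*(-4) - 45 = (1/2)*(-4) - 45 = -2 - 45 = -47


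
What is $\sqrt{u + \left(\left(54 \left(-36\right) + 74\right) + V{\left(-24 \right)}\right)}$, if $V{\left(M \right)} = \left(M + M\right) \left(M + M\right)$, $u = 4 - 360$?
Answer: $\sqrt{78} \approx 8.8318$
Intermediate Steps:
$u = -356$ ($u = 4 - 360 = -356$)
$V{\left(M \right)} = 4 M^{2}$ ($V{\left(M \right)} = 2 M 2 M = 4 M^{2}$)
$\sqrt{u + \left(\left(54 \left(-36\right) + 74\right) + V{\left(-24 \right)}\right)} = \sqrt{-356 + \left(\left(54 \left(-36\right) + 74\right) + 4 \left(-24\right)^{2}\right)} = \sqrt{-356 + \left(\left(-1944 + 74\right) + 4 \cdot 576\right)} = \sqrt{-356 + \left(-1870 + 2304\right)} = \sqrt{-356 + 434} = \sqrt{78}$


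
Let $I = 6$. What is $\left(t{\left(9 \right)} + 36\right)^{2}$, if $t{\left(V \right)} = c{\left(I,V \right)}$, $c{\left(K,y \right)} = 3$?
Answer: $1521$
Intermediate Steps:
$t{\left(V \right)} = 3$
$\left(t{\left(9 \right)} + 36\right)^{2} = \left(3 + 36\right)^{2} = 39^{2} = 1521$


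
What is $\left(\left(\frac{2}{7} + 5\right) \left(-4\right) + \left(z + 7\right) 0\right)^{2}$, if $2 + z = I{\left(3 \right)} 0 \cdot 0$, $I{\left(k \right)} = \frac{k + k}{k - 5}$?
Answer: $\frac{21904}{49} \approx 447.02$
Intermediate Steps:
$I{\left(k \right)} = \frac{2 k}{-5 + k}$
$z = -2$ ($z = -2 + 2 \cdot 3 \frac{1}{-5 + 3} \cdot 0 \cdot 0 = -2 + 2 \cdot 3 \frac{1}{-2} \cdot 0 \cdot 0 = -2 + 2 \cdot 3 \left(- \frac{1}{2}\right) 0 \cdot 0 = -2 + \left(-3\right) 0 \cdot 0 = -2 + 0 \cdot 0 = -2 + 0 = -2$)
$\left(\left(\frac{2}{7} + 5\right) \left(-4\right) + \left(z + 7\right) 0\right)^{2} = \left(\left(\frac{2}{7} + 5\right) \left(-4\right) + \left(-2 + 7\right) 0\right)^{2} = \left(\left(2 \cdot \frac{1}{7} + 5\right) \left(-4\right) + 5 \cdot 0\right)^{2} = \left(\left(\frac{2}{7} + 5\right) \left(-4\right) + 0\right)^{2} = \left(\frac{37}{7} \left(-4\right) + 0\right)^{2} = \left(- \frac{148}{7} + 0\right)^{2} = \left(- \frac{148}{7}\right)^{2} = \frac{21904}{49}$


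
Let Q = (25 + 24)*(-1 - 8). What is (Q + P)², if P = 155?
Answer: 81796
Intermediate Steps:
Q = -441 (Q = 49*(-9) = -441)
(Q + P)² = (-441 + 155)² = (-286)² = 81796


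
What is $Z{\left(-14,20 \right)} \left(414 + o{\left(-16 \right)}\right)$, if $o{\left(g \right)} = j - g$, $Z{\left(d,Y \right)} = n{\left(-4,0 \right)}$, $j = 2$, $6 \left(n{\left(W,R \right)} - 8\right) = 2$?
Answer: $3600$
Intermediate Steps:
$n{\left(W,R \right)} = \frac{25}{3}$ ($n{\left(W,R \right)} = 8 + \frac{1}{6} \cdot 2 = 8 + \frac{1}{3} = \frac{25}{3}$)
$Z{\left(d,Y \right)} = \frac{25}{3}$
$o{\left(g \right)} = 2 - g$
$Z{\left(-14,20 \right)} \left(414 + o{\left(-16 \right)}\right) = \frac{25 \left(414 + \left(2 - -16\right)\right)}{3} = \frac{25 \left(414 + \left(2 + 16\right)\right)}{3} = \frac{25 \left(414 + 18\right)}{3} = \frac{25}{3} \cdot 432 = 3600$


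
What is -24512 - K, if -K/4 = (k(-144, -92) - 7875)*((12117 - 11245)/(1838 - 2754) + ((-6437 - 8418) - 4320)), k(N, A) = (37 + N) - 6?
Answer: 140304980688/229 ≈ 6.1269e+8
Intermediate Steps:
k(N, A) = 31 + N
K = -140310593936/229 (K = -4*((31 - 144) - 7875)*((12117 - 11245)/(1838 - 2754) + ((-6437 - 8418) - 4320)) = -4*(-113 - 7875)*(872/(-916) + (-14855 - 4320)) = -(-31952)*(872*(-1/916) - 19175) = -(-31952)*(-218/229 - 19175) = -(-31952)*(-4391293)/229 = -4*35077648484/229 = -140310593936/229 ≈ -6.1271e+8)
-24512 - K = -24512 - 1*(-140310593936/229) = -24512 + 140310593936/229 = 140304980688/229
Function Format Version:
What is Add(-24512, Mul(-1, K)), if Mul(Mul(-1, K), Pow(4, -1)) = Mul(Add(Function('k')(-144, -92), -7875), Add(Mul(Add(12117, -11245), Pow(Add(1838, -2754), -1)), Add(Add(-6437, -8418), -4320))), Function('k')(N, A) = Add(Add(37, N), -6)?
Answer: Rational(140304980688, 229) ≈ 6.1269e+8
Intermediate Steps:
Function('k')(N, A) = Add(31, N)
K = Rational(-140310593936, 229) (K = Mul(-4, Mul(Add(Add(31, -144), -7875), Add(Mul(Add(12117, -11245), Pow(Add(1838, -2754), -1)), Add(Add(-6437, -8418), -4320)))) = Mul(-4, Mul(Add(-113, -7875), Add(Mul(872, Pow(-916, -1)), Add(-14855, -4320)))) = Mul(-4, Mul(-7988, Add(Mul(872, Rational(-1, 916)), -19175))) = Mul(-4, Mul(-7988, Add(Rational(-218, 229), -19175))) = Mul(-4, Mul(-7988, Rational(-4391293, 229))) = Mul(-4, Rational(35077648484, 229)) = Rational(-140310593936, 229) ≈ -6.1271e+8)
Add(-24512, Mul(-1, K)) = Add(-24512, Mul(-1, Rational(-140310593936, 229))) = Add(-24512, Rational(140310593936, 229)) = Rational(140304980688, 229)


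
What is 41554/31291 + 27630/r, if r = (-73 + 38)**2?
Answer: 183094796/7666295 ≈ 23.883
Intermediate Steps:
r = 1225 (r = (-35)**2 = 1225)
41554/31291 + 27630/r = 41554/31291 + 27630/1225 = 41554*(1/31291) + 27630*(1/1225) = 41554/31291 + 5526/245 = 183094796/7666295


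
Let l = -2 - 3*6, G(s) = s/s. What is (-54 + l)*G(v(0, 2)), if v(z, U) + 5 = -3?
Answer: -74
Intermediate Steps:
v(z, U) = -8 (v(z, U) = -5 - 3 = -8)
G(s) = 1
l = -20 (l = -2 - 18 = -20)
(-54 + l)*G(v(0, 2)) = (-54 - 20)*1 = -74*1 = -74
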